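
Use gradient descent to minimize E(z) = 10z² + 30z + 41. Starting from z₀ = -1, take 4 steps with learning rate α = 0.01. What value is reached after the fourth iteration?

E′(z) = 20z + 30
z₁ = -1 − 0.01·10 = -1.1
z₂ = -1.1 − 0.01·8 = -1.18
z₃ = -1.18 − 0.01·6.4 = -1.244
z₄ = -1.244 − 0.01·5.12 = -1.2952

-1.2952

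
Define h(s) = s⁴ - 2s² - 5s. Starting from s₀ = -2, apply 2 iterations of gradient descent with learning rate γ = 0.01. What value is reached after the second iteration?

-1.52839156

h′(s) = 4s³ - 4s - 5
s₁ = -2 − 0.01·(-29) = -1.71
s₂ = -1.71 − 0.01·(-18.160844) = -1.52839156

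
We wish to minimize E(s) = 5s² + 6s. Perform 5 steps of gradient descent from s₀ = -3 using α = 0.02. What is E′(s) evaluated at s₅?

E′(s) = 10s + 6
Step 1: E′(-3) = -24; s₁ = -3 − 0.02·(-24) = -2.52
Step 2: E′(-2.52) = -19.2; s₂ = -2.52 − 0.02·(-19.2) = -2.136
Step 3: E′(-2.136) = -15.36; s₃ = -2.136 − 0.02·(-15.36) = -1.8288
Step 4: E′(-1.8288) = -12.288; s₄ = -1.8288 − 0.02·(-12.288) = -1.58304
Step 5: E′(-1.58304) = -9.8304; s₅ = -1.58304 − 0.02·(-9.8304) = -1.386432
E′(s) at (-1.386432) = -7.86432

-7.86432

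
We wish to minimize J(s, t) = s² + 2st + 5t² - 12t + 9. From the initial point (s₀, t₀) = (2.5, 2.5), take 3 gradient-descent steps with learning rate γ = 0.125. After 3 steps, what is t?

1

∇J = (2s + 2t, 2s + 10t - 12)
Step 1: at (2.5, 2.5), ∇J = (10, 18) → (2.5, 2.5) − 0.125·(10, 18) = (1.25, 0.25)
Step 2: at (1.25, 0.25), ∇J = (3, -7) → (1.25, 0.25) − 0.125·(3, -7) = (0.875, 1.125)
Step 3: at (0.875, 1.125), ∇J = (4, 1) → (0.875, 1.125) − 0.125·(4, 1) = (0.375, 1)
t = 1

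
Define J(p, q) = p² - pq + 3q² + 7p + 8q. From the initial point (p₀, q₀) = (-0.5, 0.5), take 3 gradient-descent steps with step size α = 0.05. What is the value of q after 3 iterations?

∇J = (2p - q + 7, -p + 6q + 8)
Step 1: at (-0.5, 0.5), ∇J = (5.5, 11.5) → (-0.5, 0.5) − 0.05·(5.5, 11.5) = (-0.775, -0.075)
Step 2: at (-0.775, -0.075), ∇J = (5.525, 8.325) → (-0.775, -0.075) − 0.05·(5.525, 8.325) = (-1.05125, -0.49125)
Step 3: at (-1.05125, -0.49125), ∇J = (5.38875, 6.10375) → (-1.05125, -0.49125) − 0.05·(5.38875, 6.10375) = (-1.3206875, -0.7964375)
q = -0.7964375

-0.7964375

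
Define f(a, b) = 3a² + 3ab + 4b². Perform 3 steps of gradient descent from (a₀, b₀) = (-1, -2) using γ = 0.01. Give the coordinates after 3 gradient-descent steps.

(-0.677362, -1.484509)

∇f = (6a + 3b, 3a + 8b)
(a₁, b₁) = (-1, -2) − 0.01·(-12, -19) = (-0.88, -1.81)
(a₂, b₂) = (-0.88, -1.81) − 0.01·(-10.71, -17.12) = (-0.7729, -1.6388)
(a₃, b₃) = (-0.7729, -1.6388) − 0.01·(-9.5538, -15.4291) = (-0.677362, -1.484509)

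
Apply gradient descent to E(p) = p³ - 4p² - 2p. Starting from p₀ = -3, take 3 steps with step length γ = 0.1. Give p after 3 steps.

-380.3686147

E′(p) = 3p² - 8p - 2
p₁ = -3 − 0.1·49 = -7.9
p₂ = -7.9 − 0.1·248.43 = -32.743
p₃ = -32.743 − 0.1·3476.256147 = -380.3686147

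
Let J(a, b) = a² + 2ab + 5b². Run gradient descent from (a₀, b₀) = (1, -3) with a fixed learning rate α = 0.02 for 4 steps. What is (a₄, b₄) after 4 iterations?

(1.18774016, -1.35998208)

∇J = (2a + 2b, 2a + 10b)
Step 1: at (1, -3), ∇J = (-4, -28) → (1, -3) − 0.02·(-4, -28) = (1.08, -2.44)
Step 2: at (1.08, -2.44), ∇J = (-2.72, -22.24) → (1.08, -2.44) − 0.02·(-2.72, -22.24) = (1.1344, -1.9952)
Step 3: at (1.1344, -1.9952), ∇J = (-1.7216, -17.6832) → (1.1344, -1.9952) − 0.02·(-1.7216, -17.6832) = (1.168832, -1.641536)
Step 4: at (1.168832, -1.641536), ∇J = (-0.945408, -14.077696) → (1.168832, -1.641536) − 0.02·(-0.945408, -14.077696) = (1.18774016, -1.35998208)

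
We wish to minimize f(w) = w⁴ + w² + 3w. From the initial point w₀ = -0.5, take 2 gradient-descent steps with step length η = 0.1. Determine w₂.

f′(w) = 4w³ + 2w + 3
Step 1: f′(-0.5) = 1.5; w₁ = -0.5 − 0.1·1.5 = -0.65
Step 2: f′(-0.65) = 0.6015; w₂ = -0.65 − 0.1·0.6015 = -0.71015

-0.71015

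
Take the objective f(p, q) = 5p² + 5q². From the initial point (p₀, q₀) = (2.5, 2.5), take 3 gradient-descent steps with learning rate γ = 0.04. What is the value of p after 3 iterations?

∇f = (10p, 10q)
Step 1: at (2.5, 2.5), ∇f = (25, 25) → (2.5, 2.5) − 0.04·(25, 25) = (1.5, 1.5)
Step 2: at (1.5, 1.5), ∇f = (15, 15) → (1.5, 1.5) − 0.04·(15, 15) = (0.9, 0.9)
Step 3: at (0.9, 0.9), ∇f = (9, 9) → (0.9, 0.9) − 0.04·(9, 9) = (0.54, 0.54)
p = 0.54

0.54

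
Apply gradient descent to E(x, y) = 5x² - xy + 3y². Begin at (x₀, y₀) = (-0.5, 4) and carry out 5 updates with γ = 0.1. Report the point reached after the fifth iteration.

∇E = (10x - y, -x + 6y)
Step 1: at (-0.5, 4), ∇E = (-9, 24.5) → (-0.5, 4) − 0.1·(-9, 24.5) = (0.4, 1.55)
Step 2: at (0.4, 1.55), ∇E = (2.45, 8.9) → (0.4, 1.55) − 0.1·(2.45, 8.9) = (0.155, 0.66)
Step 3: at (0.155, 0.66), ∇E = (0.89, 3.805) → (0.155, 0.66) − 0.1·(0.89, 3.805) = (0.066, 0.2795)
Step 4: at (0.066, 0.2795), ∇E = (0.3805, 1.611) → (0.066, 0.2795) − 0.1·(0.3805, 1.611) = (0.02795, 0.1184)
Step 5: at (0.02795, 0.1184), ∇E = (0.1611, 0.68245) → (0.02795, 0.1184) − 0.1·(0.1611, 0.68245) = (0.01184, 0.050155)

(0.01184, 0.050155)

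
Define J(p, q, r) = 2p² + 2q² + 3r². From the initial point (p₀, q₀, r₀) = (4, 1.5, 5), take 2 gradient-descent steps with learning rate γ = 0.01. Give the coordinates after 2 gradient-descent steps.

∇J = (4p, 4q, 6r)
Step 1: at (4, 1.5, 5), ∇J = (16, 6, 30) → (4, 1.5, 5) − 0.01·(16, 6, 30) = (3.84, 1.44, 4.7)
Step 2: at (3.84, 1.44, 4.7), ∇J = (15.36, 5.76, 28.2) → (3.84, 1.44, 4.7) − 0.01·(15.36, 5.76, 28.2) = (3.6864, 1.3824, 4.418)

(3.6864, 1.3824, 4.418)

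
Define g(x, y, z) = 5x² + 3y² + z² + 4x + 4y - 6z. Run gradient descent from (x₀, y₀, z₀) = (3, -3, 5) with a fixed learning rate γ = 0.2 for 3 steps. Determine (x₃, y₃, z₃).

∇g = (10x + 4, 6y + 4, 2z - 6)
Step 1: at (3, -3, 5), ∇g = (34, -14, 4) → (3, -3, 5) − 0.2·(34, -14, 4) = (-3.8, -0.2, 4.2)
Step 2: at (-3.8, -0.2, 4.2), ∇g = (-34, 2.8, 2.4) → (-3.8, -0.2, 4.2) − 0.2·(-34, 2.8, 2.4) = (3, -0.76, 3.72)
Step 3: at (3, -0.76, 3.72), ∇g = (34, -0.56, 1.44) → (3, -0.76, 3.72) − 0.2·(34, -0.56, 1.44) = (-3.8, -0.648, 3.432)

(-3.8, -0.648, 3.432)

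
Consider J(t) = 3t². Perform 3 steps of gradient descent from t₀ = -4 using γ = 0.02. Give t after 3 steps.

J′(t) = 6t
Step 1: J′(-4) = -24; t₁ = -4 − 0.02·(-24) = -3.52
Step 2: J′(-3.52) = -21.12; t₂ = -3.52 − 0.02·(-21.12) = -3.0976
Step 3: J′(-3.0976) = -18.5856; t₃ = -3.0976 − 0.02·(-18.5856) = -2.725888

-2.725888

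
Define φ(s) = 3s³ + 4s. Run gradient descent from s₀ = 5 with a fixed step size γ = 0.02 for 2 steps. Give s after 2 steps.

0.308248

φ′(s) = 9s² + 4
Step 1: φ′(5) = 229; s₁ = 5 − 0.02·229 = 0.42
Step 2: φ′(0.42) = 5.5876; s₂ = 0.42 − 0.02·5.5876 = 0.308248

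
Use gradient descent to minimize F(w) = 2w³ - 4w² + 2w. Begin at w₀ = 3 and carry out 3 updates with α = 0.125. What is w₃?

F′(w) = 6w² - 8w + 2
Step 1: F′(3) = 32; w₁ = 3 − 0.125·32 = -1
Step 2: F′(-1) = 16; w₂ = -1 − 0.125·16 = -3
Step 3: F′(-3) = 80; w₃ = -3 − 0.125·80 = -13

-13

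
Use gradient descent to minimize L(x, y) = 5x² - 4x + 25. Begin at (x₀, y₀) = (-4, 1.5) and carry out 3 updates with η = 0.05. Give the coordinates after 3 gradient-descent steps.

(-0.15, 1.5)

∇L = (10x - 4, 0)
Step 1: at (-4, 1.5), ∇L = (-44, 0) → (-4, 1.5) − 0.05·(-44, 0) = (-1.8, 1.5)
Step 2: at (-1.8, 1.5), ∇L = (-22, 0) → (-1.8, 1.5) − 0.05·(-22, 0) = (-0.7, 1.5)
Step 3: at (-0.7, 1.5), ∇L = (-11, 0) → (-0.7, 1.5) − 0.05·(-11, 0) = (-0.15, 1.5)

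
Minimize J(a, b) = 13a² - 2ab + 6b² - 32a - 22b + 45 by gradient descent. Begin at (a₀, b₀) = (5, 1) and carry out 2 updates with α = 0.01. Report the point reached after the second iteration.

∇J = (26a - 2b - 32, -2a + 12b - 22)
Step 1: at (5, 1), ∇J = (96, -20) → (5, 1) − 0.01·(96, -20) = (4.04, 1.2)
Step 2: at (4.04, 1.2), ∇J = (70.64, -15.68) → (4.04, 1.2) − 0.01·(70.64, -15.68) = (3.3336, 1.3568)

(3.3336, 1.3568)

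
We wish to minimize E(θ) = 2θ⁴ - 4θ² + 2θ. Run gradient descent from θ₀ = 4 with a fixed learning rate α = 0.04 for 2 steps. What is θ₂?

1121.36638464

E′(θ) = 8θ³ - 8θ + 2
θ₁ = 4 − 0.04·482 = -15.28
θ₂ = -15.28 − 0.04·(-28416.159616) = 1121.36638464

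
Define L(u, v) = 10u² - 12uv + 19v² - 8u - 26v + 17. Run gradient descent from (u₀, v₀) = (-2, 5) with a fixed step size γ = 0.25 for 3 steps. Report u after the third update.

∇L = (20u - 12v - 8, -12u + 38v - 26)
(u₁, v₁) = (-2, 5) − 0.25·(-108, 188) = (25, -42)
(u₂, v₂) = (25, -42) − 0.25·(996, -1922) = (-224, 438.5)
(u₃, v₃) = (-224, 438.5) − 0.25·(-9750, 19325) = (2213.5, -4392.75)
u = 2213.5

2213.5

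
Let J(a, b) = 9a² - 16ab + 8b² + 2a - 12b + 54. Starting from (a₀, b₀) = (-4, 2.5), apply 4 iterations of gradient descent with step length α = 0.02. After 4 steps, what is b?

∇J = (18a - 16b + 2, -16a + 16b - 12)
Step 1: at (-4, 2.5), ∇J = (-110, 92) → (-4, 2.5) − 0.02·(-110, 92) = (-1.8, 0.66)
Step 2: at (-1.8, 0.66), ∇J = (-40.96, 27.36) → (-1.8, 0.66) − 0.02·(-40.96, 27.36) = (-0.9808, 0.1128)
Step 3: at (-0.9808, 0.1128), ∇J = (-17.4592, 5.4976) → (-0.9808, 0.1128) − 0.02·(-17.4592, 5.4976) = (-0.631616, 0.002848)
Step 4: at (-0.631616, 0.002848), ∇J = (-9.414656, -1.848576) → (-0.631616, 0.002848) − 0.02·(-9.414656, -1.848576) = (-0.44332288, 0.03981952)
b = 0.03981952

0.03981952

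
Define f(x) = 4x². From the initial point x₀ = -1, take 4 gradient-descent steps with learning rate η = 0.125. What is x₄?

0

f′(x) = 8x
Step 1: f′(-1) = -8; x₁ = -1 − 0.125·(-8) = 0
Step 2: f′(0) = 0; x₂ = 0 − 0.125·0 = 0
Step 3: f′(0) = 0; x₃ = 0 − 0.125·0 = 0
Step 4: f′(0) = 0; x₄ = 0 − 0.125·0 = 0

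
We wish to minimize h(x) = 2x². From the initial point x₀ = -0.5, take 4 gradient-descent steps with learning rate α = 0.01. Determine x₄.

-0.42467328

h′(x) = 4x
Step 1: h′(-0.5) = -2; x₁ = -0.5 − 0.01·(-2) = -0.48
Step 2: h′(-0.48) = -1.92; x₂ = -0.48 − 0.01·(-1.92) = -0.4608
Step 3: h′(-0.4608) = -1.8432; x₃ = -0.4608 − 0.01·(-1.8432) = -0.442368
Step 4: h′(-0.442368) = -1.769472; x₄ = -0.442368 − 0.01·(-1.769472) = -0.42467328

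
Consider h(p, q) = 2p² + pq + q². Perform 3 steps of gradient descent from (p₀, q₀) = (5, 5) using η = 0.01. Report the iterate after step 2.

∇h = (4p + q, p + 2q)
(p₁, q₁) = (5, 5) − 0.01·(25, 15) = (4.75, 4.85)
(p₂, q₂) = (4.75, 4.85) − 0.01·(23.85, 14.45) = (4.5115, 4.7055)

(4.5115, 4.7055)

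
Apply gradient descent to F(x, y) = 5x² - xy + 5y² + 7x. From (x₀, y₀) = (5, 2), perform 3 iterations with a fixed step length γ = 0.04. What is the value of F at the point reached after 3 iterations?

8.0002270208

∇F = (10x - y + 7, -x + 10y)
Step 1: at (5, 2), ∇F = (55, 15) → (5, 2) − 0.04·(55, 15) = (2.8, 1.4)
Step 2: at (2.8, 1.4), ∇F = (33.6, 11.2) → (2.8, 1.4) − 0.04·(33.6, 11.2) = (1.456, 0.952)
Step 3: at (1.456, 0.952), ∇F = (20.608, 8.064) → (1.456, 0.952) − 0.04·(20.608, 8.064) = (0.63168, 0.62944)
F(0.63168, 0.62944) = 8.0002270208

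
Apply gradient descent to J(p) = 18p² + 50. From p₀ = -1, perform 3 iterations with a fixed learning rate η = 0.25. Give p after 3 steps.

J′(p) = 36p
Step 1: J′(-1) = -36; p₁ = -1 − 0.25·(-36) = 8
Step 2: J′(8) = 288; p₂ = 8 − 0.25·288 = -64
Step 3: J′(-64) = -2304; p₃ = -64 − 0.25·(-2304) = 512

512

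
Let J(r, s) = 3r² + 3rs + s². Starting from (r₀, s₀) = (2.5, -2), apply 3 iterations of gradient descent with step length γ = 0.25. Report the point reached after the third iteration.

∇J = (6r + 3s, 3r + 2s)
Step 1: at (2.5, -2), ∇J = (9, 3.5) → (2.5, -2) − 0.25·(9, 3.5) = (0.25, -2.875)
Step 2: at (0.25, -2.875), ∇J = (-7.125, -5) → (0.25, -2.875) − 0.25·(-7.125, -5) = (2.03125, -1.625)
Step 3: at (2.03125, -1.625), ∇J = (7.3125, 2.84375) → (2.03125, -1.625) − 0.25·(7.3125, 2.84375) = (0.203125, -2.3359375)

(0.203125, -2.3359375)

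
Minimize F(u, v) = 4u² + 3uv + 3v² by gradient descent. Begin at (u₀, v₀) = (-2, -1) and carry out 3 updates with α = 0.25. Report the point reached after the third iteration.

∇F = (8u + 3v, 3u + 6v)
Step 1: at (-2, -1), ∇F = (-19, -12) → (-2, -1) − 0.25·(-19, -12) = (2.75, 2)
Step 2: at (2.75, 2), ∇F = (28, 20.25) → (2.75, 2) − 0.25·(28, 20.25) = (-4.25, -3.0625)
Step 3: at (-4.25, -3.0625), ∇F = (-43.1875, -31.125) → (-4.25, -3.0625) − 0.25·(-43.1875, -31.125) = (6.546875, 4.71875)

(6.546875, 4.71875)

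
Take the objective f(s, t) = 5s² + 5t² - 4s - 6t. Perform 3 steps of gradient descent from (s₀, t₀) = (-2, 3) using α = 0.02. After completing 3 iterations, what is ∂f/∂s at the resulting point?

∇f = (10s - 4, 10t - 6)
(s₁, t₁) = (-2, 3) − 0.02·(-24, 24) = (-1.52, 2.52)
(s₂, t₂) = (-1.52, 2.52) − 0.02·(-19.2, 19.2) = (-1.136, 2.136)
(s₃, t₃) = (-1.136, 2.136) − 0.02·(-15.36, 15.36) = (-0.8288, 1.8288)
∂f/∂s at (-0.8288, 1.8288) = -12.288

-12.288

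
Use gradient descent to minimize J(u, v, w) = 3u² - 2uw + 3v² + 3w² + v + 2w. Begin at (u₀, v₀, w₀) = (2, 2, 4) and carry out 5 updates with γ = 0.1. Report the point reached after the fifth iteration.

∇J = (6u - 2w, 6v + 1, -2u + 6w + 2)
(u₁, v₁, w₁) = (2, 2, 4) − 0.1·(4, 13, 22) = (1.6, 0.7, 1.8)
(u₂, v₂, w₂) = (1.6, 0.7, 1.8) − 0.1·(6, 5.2, 9.6) = (1, 0.18, 0.84)
(u₃, v₃, w₃) = (1, 0.18, 0.84) − 0.1·(4.32, 2.08, 5.04) = (0.568, -0.028, 0.336)
(u₄, v₄, w₄) = (0.568, -0.028, 0.336) − 0.1·(2.736, 0.832, 2.88) = (0.2944, -0.1112, 0.048)
(u₅, v₅, w₅) = (0.2944, -0.1112, 0.048) − 0.1·(1.6704, 0.3328, 1.6992) = (0.12736, -0.14448, -0.12192)

(0.12736, -0.14448, -0.12192)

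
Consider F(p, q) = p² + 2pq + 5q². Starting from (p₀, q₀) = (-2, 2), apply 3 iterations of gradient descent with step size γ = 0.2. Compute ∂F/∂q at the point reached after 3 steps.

-19.584

∇F = (2p + 2q, 2p + 10q)
Step 1: at (-2, 2), ∇F = (0, 16) → (-2, 2) − 0.2·(0, 16) = (-2, -1.2)
Step 2: at (-2, -1.2), ∇F = (-6.4, -16) → (-2, -1.2) − 0.2·(-6.4, -16) = (-0.72, 2)
Step 3: at (-0.72, 2), ∇F = (2.56, 18.56) → (-0.72, 2) − 0.2·(2.56, 18.56) = (-1.232, -1.712)
∂F/∂q at (-1.232, -1.712) = -19.584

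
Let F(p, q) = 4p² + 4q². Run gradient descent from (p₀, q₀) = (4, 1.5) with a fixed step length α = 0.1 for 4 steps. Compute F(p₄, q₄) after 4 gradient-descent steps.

∇F = (8p, 8q)
(p₁, q₁) = (4, 1.5) − 0.1·(32, 12) = (0.8, 0.3)
(p₂, q₂) = (0.8, 0.3) − 0.1·(6.4, 2.4) = (0.16, 0.06)
(p₃, q₃) = (0.16, 0.06) − 0.1·(1.28, 0.48) = (0.032, 0.012)
(p₄, q₄) = (0.032, 0.012) − 0.1·(0.256, 0.096) = (0.0064, 0.0024)
F(0.0064, 0.0024) = 0.00018688

0.00018688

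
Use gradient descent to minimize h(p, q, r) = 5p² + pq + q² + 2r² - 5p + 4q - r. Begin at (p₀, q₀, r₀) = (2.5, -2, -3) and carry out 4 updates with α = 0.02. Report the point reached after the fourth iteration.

(1.44185736, -2.1517432, -2.07827712)

∇h = (10p + q - 5, p + 2q + 4, 4r - 1)
(p₁, q₁, r₁) = (2.5, -2, -3) − 0.02·(18, 2.5, -13) = (2.14, -2.05, -2.74)
(p₂, q₂, r₂) = (2.14, -2.05, -2.74) − 0.02·(14.35, 2.04, -11.96) = (1.853, -2.0908, -2.5008)
(p₃, q₃, r₃) = (1.853, -2.0908, -2.5008) − 0.02·(11.4392, 1.6714, -11.0032) = (1.624216, -2.124228, -2.280736)
(p₄, q₄, r₄) = (1.624216, -2.124228, -2.280736) − 0.02·(9.117932, 1.37576, -10.122944) = (1.44185736, -2.1517432, -2.07827712)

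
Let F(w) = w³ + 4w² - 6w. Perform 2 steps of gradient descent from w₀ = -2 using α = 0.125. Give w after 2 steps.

0.5390625

F′(w) = 3w² + 8w - 6
Step 1: F′(-2) = -10; w₁ = -2 − 0.125·(-10) = -0.75
Step 2: F′(-0.75) = -10.3125; w₂ = -0.75 − 0.125·(-10.3125) = 0.5390625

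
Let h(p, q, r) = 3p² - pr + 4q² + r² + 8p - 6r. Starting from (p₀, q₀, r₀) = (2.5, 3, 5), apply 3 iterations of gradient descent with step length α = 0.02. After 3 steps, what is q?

∇h = (6p - r + 8, 8q, -p + 2r - 6)
Step 1: at (2.5, 3, 5), ∇h = (18, 24, 1.5) → (2.5, 3, 5) − 0.02·(18, 24, 1.5) = (2.14, 2.52, 4.97)
Step 2: at (2.14, 2.52, 4.97), ∇h = (15.87, 20.16, 1.8) → (2.14, 2.52, 4.97) − 0.02·(15.87, 20.16, 1.8) = (1.8226, 2.1168, 4.934)
Step 3: at (1.8226, 2.1168, 4.934), ∇h = (14.0016, 16.9344, 2.0454) → (1.8226, 2.1168, 4.934) − 0.02·(14.0016, 16.9344, 2.0454) = (1.542568, 1.778112, 4.893092)
q = 1.778112

1.778112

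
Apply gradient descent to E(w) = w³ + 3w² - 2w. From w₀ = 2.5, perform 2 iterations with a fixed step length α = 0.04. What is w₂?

0.833252

E′(w) = 3w² + 6w - 2
Step 1: E′(2.5) = 31.75; w₁ = 2.5 − 0.04·31.75 = 1.23
Step 2: E′(1.23) = 9.9187; w₂ = 1.23 − 0.04·9.9187 = 0.833252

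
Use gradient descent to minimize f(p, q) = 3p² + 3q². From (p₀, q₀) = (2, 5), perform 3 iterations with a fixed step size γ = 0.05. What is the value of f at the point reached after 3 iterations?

∇f = (6p, 6q)
(p₁, q₁) = (2, 5) − 0.05·(12, 30) = (1.4, 3.5)
(p₂, q₂) = (1.4, 3.5) − 0.05·(8.4, 21) = (0.98, 2.45)
(p₃, q₃) = (0.98, 2.45) − 0.05·(5.88, 14.7) = (0.686, 1.715)
f(0.686, 1.715) = 10.235463

10.235463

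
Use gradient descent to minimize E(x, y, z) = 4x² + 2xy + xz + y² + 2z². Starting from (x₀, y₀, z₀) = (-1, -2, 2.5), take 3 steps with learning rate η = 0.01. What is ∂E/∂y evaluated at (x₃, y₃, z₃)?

-5.134225

∇E = (8x + 2y + z, 2x + 2y, x + 4z)
Step 1: at (-1, -2, 2.5), ∇E = (-9.5, -6, 9) → (-1, -2, 2.5) − 0.01·(-9.5, -6, 9) = (-0.905, -1.94, 2.41)
Step 2: at (-0.905, -1.94, 2.41), ∇E = (-8.71, -5.69, 8.735) → (-0.905, -1.94, 2.41) − 0.01·(-8.71, -5.69, 8.735) = (-0.8179, -1.8831, 2.32265)
Step 3: at (-0.8179, -1.8831, 2.32265), ∇E = (-7.98675, -5.402, 8.4727) → (-0.8179, -1.8831, 2.32265) − 0.01·(-7.98675, -5.402, 8.4727) = (-0.7380325, -1.82908, 2.237923)
∂E/∂y at (-0.7380325, -1.82908, 2.237923) = -5.134225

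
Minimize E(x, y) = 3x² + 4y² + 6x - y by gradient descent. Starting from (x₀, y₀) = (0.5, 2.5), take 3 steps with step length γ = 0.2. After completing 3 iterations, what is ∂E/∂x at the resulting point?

-0.072

∇E = (6x + 6, 8y - 1)
Step 1: at (0.5, 2.5), ∇E = (9, 19) → (0.5, 2.5) − 0.2·(9, 19) = (-1.3, -1.3)
Step 2: at (-1.3, -1.3), ∇E = (-1.8, -11.4) → (-1.3, -1.3) − 0.2·(-1.8, -11.4) = (-0.94, 0.98)
Step 3: at (-0.94, 0.98), ∇E = (0.36, 6.84) → (-0.94, 0.98) − 0.2·(0.36, 6.84) = (-1.012, -0.388)
∂E/∂x at (-1.012, -0.388) = -0.072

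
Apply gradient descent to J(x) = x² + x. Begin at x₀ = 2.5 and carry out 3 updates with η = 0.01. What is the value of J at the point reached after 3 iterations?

J′(x) = 2x + 1
x₁ = 2.5 − 0.01·6 = 2.44
x₂ = 2.44 − 0.01·5.88 = 2.3812
x₃ = 2.3812 − 0.01·5.7624 = 2.323576
J(2.323576) = 7.722581427776

7.722581427776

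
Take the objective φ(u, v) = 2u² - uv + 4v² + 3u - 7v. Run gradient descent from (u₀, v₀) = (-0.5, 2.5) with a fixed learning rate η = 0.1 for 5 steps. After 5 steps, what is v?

0.816175

∇φ = (4u - v + 3, -u + 8v - 7)
Step 1: at (-0.5, 2.5), ∇φ = (-1.5, 13.5) → (-0.5, 2.5) − 0.1·(-1.5, 13.5) = (-0.35, 1.15)
Step 2: at (-0.35, 1.15), ∇φ = (0.45, 2.55) → (-0.35, 1.15) − 0.1·(0.45, 2.55) = (-0.395, 0.895)
Step 3: at (-0.395, 0.895), ∇φ = (0.525, 0.555) → (-0.395, 0.895) − 0.1·(0.525, 0.555) = (-0.4475, 0.8395)
Step 4: at (-0.4475, 0.8395), ∇φ = (0.3705, 0.1635) → (-0.4475, 0.8395) − 0.1·(0.3705, 0.1635) = (-0.48455, 0.82315)
Step 5: at (-0.48455, 0.82315), ∇φ = (0.23865, 0.06975) → (-0.48455, 0.82315) − 0.1·(0.23865, 0.06975) = (-0.508415, 0.816175)
v = 0.816175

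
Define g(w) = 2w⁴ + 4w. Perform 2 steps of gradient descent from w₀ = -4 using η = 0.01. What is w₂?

g′(w) = 8w³ + 4
Step 1: g′(-4) = -508; w₁ = -4 − 0.01·(-508) = 1.08
Step 2: g′(1.08) = 14.077696; w₂ = 1.08 − 0.01·14.077696 = 0.93922304

0.93922304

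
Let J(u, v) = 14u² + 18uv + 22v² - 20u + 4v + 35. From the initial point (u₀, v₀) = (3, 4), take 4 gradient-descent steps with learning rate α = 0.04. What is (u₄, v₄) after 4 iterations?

(7.05039104, 8.7379456)

∇J = (28u + 18v - 20, 18u + 44v + 4)
(u₁, v₁) = (3, 4) − 0.04·(136, 234) = (-2.44, -5.36)
(u₂, v₂) = (-2.44, -5.36) − 0.04·(-184.8, -275.76) = (4.952, 5.6704)
(u₃, v₃) = (4.952, 5.6704) − 0.04·(220.7232, 342.6336) = (-3.876928, -8.034944)
(u₄, v₄) = (-3.876928, -8.034944) − 0.04·(-273.182976, -419.32224) = (7.05039104, 8.7379456)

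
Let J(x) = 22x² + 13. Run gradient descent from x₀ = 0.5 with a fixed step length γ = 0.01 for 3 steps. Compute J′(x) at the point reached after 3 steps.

3.863552

J′(x) = 44x
Step 1: J′(0.5) = 22; x₁ = 0.5 − 0.01·22 = 0.28
Step 2: J′(0.28) = 12.32; x₂ = 0.28 − 0.01·12.32 = 0.1568
Step 3: J′(0.1568) = 6.8992; x₃ = 0.1568 − 0.01·6.8992 = 0.087808
J′(x) at (0.087808) = 3.863552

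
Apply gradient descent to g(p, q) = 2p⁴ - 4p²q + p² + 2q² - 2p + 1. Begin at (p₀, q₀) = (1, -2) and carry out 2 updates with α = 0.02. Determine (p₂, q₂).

∇g = (8p³ - 8pq + 2p - 2, -4p² + 4q)
Step 1: at (1, -2), ∇g = (24, -12) → (1, -2) − 0.02·(24, -12) = (0.52, -1.76)
Step 2: at (0.52, -1.76), ∇g = (7.486464, -8.1216) → (0.52, -1.76) − 0.02·(7.486464, -8.1216) = (0.37027072, -1.597568)

(0.37027072, -1.597568)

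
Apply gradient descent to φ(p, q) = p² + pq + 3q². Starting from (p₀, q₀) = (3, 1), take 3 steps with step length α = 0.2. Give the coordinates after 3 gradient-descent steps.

(0.704, -0.192)

∇φ = (2p + q, p + 6q)
(p₁, q₁) = (3, 1) − 0.2·(7, 9) = (1.6, -0.8)
(p₂, q₂) = (1.6, -0.8) − 0.2·(2.4, -3.2) = (1.12, -0.16)
(p₃, q₃) = (1.12, -0.16) − 0.2·(2.08, 0.16) = (0.704, -0.192)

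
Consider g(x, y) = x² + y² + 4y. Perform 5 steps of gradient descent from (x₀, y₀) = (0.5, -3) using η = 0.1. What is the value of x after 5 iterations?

∇g = (2x, 2y + 4)
Step 1: at (0.5, -3), ∇g = (1, -2) → (0.5, -3) − 0.1·(1, -2) = (0.4, -2.8)
Step 2: at (0.4, -2.8), ∇g = (0.8, -1.6) → (0.4, -2.8) − 0.1·(0.8, -1.6) = (0.32, -2.64)
Step 3: at (0.32, -2.64), ∇g = (0.64, -1.28) → (0.32, -2.64) − 0.1·(0.64, -1.28) = (0.256, -2.512)
Step 4: at (0.256, -2.512), ∇g = (0.512, -1.024) → (0.256, -2.512) − 0.1·(0.512, -1.024) = (0.2048, -2.4096)
Step 5: at (0.2048, -2.4096), ∇g = (0.4096, -0.8192) → (0.2048, -2.4096) − 0.1·(0.4096, -0.8192) = (0.16384, -2.32768)
x = 0.16384

0.16384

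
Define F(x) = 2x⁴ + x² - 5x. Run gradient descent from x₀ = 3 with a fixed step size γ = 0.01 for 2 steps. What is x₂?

F′(x) = 8x³ + 2x - 5
x₁ = 3 − 0.01·217 = 0.83
x₂ = 0.83 − 0.01·1.234296 = 0.81765704

0.81765704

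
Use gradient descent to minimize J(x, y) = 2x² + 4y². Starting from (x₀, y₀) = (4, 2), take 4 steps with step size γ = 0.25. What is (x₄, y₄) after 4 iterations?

(0, 2)

∇J = (4x, 8y)
Step 1: at (4, 2), ∇J = (16, 16) → (4, 2) − 0.25·(16, 16) = (0, -2)
Step 2: at (0, -2), ∇J = (0, -16) → (0, -2) − 0.25·(0, -16) = (0, 2)
Step 3: at (0, 2), ∇J = (0, 16) → (0, 2) − 0.25·(0, 16) = (0, -2)
Step 4: at (0, -2), ∇J = (0, -16) → (0, -2) − 0.25·(0, -16) = (0, 2)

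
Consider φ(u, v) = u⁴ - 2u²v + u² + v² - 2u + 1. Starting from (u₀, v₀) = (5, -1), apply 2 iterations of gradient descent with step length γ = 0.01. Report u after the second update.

-0.24814592

∇φ = (4u³ - 4uv + 2u - 2, -2u² + 2v)
Step 1: at (5, -1), ∇φ = (528, -52) → (5, -1) − 0.01·(528, -52) = (-0.28, -0.48)
Step 2: at (-0.28, -0.48), ∇φ = (-3.185408, -1.1168) → (-0.28, -0.48) − 0.01·(-3.185408, -1.1168) = (-0.24814592, -0.468832)
u = -0.24814592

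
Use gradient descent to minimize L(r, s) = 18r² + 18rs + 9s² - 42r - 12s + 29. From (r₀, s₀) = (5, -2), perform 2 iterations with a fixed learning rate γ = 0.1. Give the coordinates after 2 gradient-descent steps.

∇L = (36r + 18s - 42, 18r + 18s - 12)
(r₁, s₁) = (5, -2) − 0.1·(102, 42) = (-5.2, -6.2)
(r₂, s₂) = (-5.2, -6.2) − 0.1·(-340.8, -217.2) = (28.88, 15.52)

(28.88, 15.52)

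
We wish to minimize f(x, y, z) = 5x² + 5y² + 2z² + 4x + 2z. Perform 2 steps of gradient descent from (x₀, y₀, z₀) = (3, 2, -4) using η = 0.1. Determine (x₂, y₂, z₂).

(-0.4, 0, -1.76)

∇f = (10x + 4, 10y, 4z + 2)
Step 1: at (3, 2, -4), ∇f = (34, 20, -14) → (3, 2, -4) − 0.1·(34, 20, -14) = (-0.4, 0, -2.6)
Step 2: at (-0.4, 0, -2.6), ∇f = (0, 0, -8.4) → (-0.4, 0, -2.6) − 0.1·(0, 0, -8.4) = (-0.4, 0, -1.76)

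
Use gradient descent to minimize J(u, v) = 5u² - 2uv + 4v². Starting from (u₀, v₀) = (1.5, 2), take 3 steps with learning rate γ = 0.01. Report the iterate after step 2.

(1.2884, 1.7482)

∇J = (10u - 2v, -2u + 8v)
Step 1: at (1.5, 2), ∇J = (11, 13) → (1.5, 2) − 0.01·(11, 13) = (1.39, 1.87)
Step 2: at (1.39, 1.87), ∇J = (10.16, 12.18) → (1.39, 1.87) − 0.01·(10.16, 12.18) = (1.2884, 1.7482)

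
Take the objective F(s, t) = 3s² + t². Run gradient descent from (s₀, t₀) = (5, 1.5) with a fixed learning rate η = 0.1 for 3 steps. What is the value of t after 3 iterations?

0.768

∇F = (6s, 2t)
(s₁, t₁) = (5, 1.5) − 0.1·(30, 3) = (2, 1.2)
(s₂, t₂) = (2, 1.2) − 0.1·(12, 2.4) = (0.8, 0.96)
(s₃, t₃) = (0.8, 0.96) − 0.1·(4.8, 1.92) = (0.32, 0.768)
t = 0.768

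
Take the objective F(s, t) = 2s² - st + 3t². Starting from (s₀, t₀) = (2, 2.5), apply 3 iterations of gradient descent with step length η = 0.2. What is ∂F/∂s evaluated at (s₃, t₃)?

0.296

∇F = (4s - t, -s + 6t)
(s₁, t₁) = (2, 2.5) − 0.2·(5.5, 13) = (0.9, -0.1)
(s₂, t₂) = (0.9, -0.1) − 0.2·(3.7, -1.5) = (0.16, 0.2)
(s₃, t₃) = (0.16, 0.2) − 0.2·(0.44, 1.04) = (0.072, -0.008)
∂F/∂s at (0.072, -0.008) = 0.296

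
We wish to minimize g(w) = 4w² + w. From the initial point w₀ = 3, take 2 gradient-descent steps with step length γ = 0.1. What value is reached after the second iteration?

g′(w) = 8w + 1
Step 1: g′(3) = 25; w₁ = 3 − 0.1·25 = 0.5
Step 2: g′(0.5) = 5; w₂ = 0.5 − 0.1·5 = 0

0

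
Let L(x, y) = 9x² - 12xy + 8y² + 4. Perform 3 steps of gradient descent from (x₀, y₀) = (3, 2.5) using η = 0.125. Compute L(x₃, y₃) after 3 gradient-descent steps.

∇L = (18x - 12y, -12x + 16y)
Step 1: at (3, 2.5), ∇L = (24, 4) → (3, 2.5) − 0.125·(24, 4) = (0, 2)
Step 2: at (0, 2), ∇L = (-24, 32) → (0, 2) − 0.125·(-24, 32) = (3, -2)
Step 3: at (3, -2), ∇L = (78, -68) → (3, -2) − 0.125·(78, -68) = (-6.75, 6.5)
L(-6.75, 6.5) = 1278.5625

1278.5625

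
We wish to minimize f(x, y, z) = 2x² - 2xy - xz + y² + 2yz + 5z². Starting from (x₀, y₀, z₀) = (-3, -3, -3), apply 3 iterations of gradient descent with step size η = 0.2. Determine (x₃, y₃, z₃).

(-2.16, -0.936, 4.656)

∇f = (4x - 2y - z, -2x + 2y + 2z, -x + 2y + 10z)
(x₁, y₁, z₁) = (-3, -3, -3) − 0.2·(-3, -6, -33) = (-2.4, -1.8, 3.6)
(x₂, y₂, z₂) = (-2.4, -1.8, 3.6) − 0.2·(-9.6, 8.4, 34.8) = (-0.48, -3.48, -3.36)
(x₃, y₃, z₃) = (-0.48, -3.48, -3.36) − 0.2·(8.4, -12.72, -40.08) = (-2.16, -0.936, 4.656)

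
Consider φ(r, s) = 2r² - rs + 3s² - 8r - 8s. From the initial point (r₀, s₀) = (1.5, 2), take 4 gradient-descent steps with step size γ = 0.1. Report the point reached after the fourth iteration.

(2.31155, 1.6988)

∇φ = (4r - s - 8, -r + 6s - 8)
(r₁, s₁) = (1.5, 2) − 0.1·(-4, 2.5) = (1.9, 1.75)
(r₂, s₂) = (1.9, 1.75) − 0.1·(-2.15, 0.6) = (2.115, 1.69)
(r₃, s₃) = (2.115, 1.69) − 0.1·(-1.23, 0.025) = (2.238, 1.6875)
(r₄, s₄) = (2.238, 1.6875) − 0.1·(-0.7355, -0.113) = (2.31155, 1.6988)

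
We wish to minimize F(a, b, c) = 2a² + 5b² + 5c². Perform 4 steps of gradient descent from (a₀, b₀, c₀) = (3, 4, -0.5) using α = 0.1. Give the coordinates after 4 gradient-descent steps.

∇F = (4a, 10b, 10c)
(a₁, b₁, c₁) = (3, 4, -0.5) − 0.1·(12, 40, -5) = (1.8, 0, 0)
(a₂, b₂, c₂) = (1.8, 0, 0) − 0.1·(7.2, 0, 0) = (1.08, 0, 0)
(a₃, b₃, c₃) = (1.08, 0, 0) − 0.1·(4.32, 0, 0) = (0.648, 0, 0)
(a₄, b₄, c₄) = (0.648, 0, 0) − 0.1·(2.592, 0, 0) = (0.3888, 0, 0)

(0.3888, 0, 0)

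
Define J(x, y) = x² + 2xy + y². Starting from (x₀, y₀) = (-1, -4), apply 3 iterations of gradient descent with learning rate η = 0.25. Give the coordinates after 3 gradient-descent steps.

(1.5, -1.5)

∇J = (2x + 2y, 2x + 2y)
(x₁, y₁) = (-1, -4) − 0.25·(-10, -10) = (1.5, -1.5)
(x₂, y₂) = (1.5, -1.5) − 0.25·(0, 0) = (1.5, -1.5)
(x₃, y₃) = (1.5, -1.5) − 0.25·(0, 0) = (1.5, -1.5)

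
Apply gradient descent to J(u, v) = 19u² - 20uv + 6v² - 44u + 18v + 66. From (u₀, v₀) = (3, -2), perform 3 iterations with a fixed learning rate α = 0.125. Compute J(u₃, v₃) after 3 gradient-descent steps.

2981540.360107421875

∇J = (38u - 20v - 44, -20u + 12v + 18)
Step 1: at (3, -2), ∇J = (110, -66) → (3, -2) − 0.125·(110, -66) = (-10.75, 6.25)
Step 2: at (-10.75, 6.25), ∇J = (-577.5, 308) → (-10.75, 6.25) − 0.125·(-577.5, 308) = (61.4375, -32.25)
Step 3: at (61.4375, -32.25), ∇J = (2935.625, -1597.75) → (61.4375, -32.25) − 0.125·(2935.625, -1597.75) = (-305.515625, 167.46875)
J(-305.515625, 167.46875) = 2981540.360107421875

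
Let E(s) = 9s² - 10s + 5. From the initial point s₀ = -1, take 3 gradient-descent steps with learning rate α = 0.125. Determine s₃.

3.59375

E′(s) = 18s - 10
s₁ = -1 − 0.125·(-28) = 2.5
s₂ = 2.5 − 0.125·35 = -1.875
s₃ = -1.875 − 0.125·(-43.75) = 3.59375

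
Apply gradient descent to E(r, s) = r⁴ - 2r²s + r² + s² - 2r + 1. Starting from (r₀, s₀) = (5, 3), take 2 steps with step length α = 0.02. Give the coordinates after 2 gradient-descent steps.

∇E = (4r³ - 4rs + 2r - 2, -2r² + 2s)
Step 1: at (5, 3), ∇E = (448, -44) → (5, 3) − 0.02·(448, -44) = (-3.96, 3.88)
Step 2: at (-3.96, 3.88), ∇E = (-196.857344, -23.6032) → (-3.96, 3.88) − 0.02·(-196.857344, -23.6032) = (-0.02285312, 4.352064)

(-0.02285312, 4.352064)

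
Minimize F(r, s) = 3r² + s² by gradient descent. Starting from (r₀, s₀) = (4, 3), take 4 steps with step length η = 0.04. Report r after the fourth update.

1.33448704

∇F = (6r, 2s)
Step 1: at (4, 3), ∇F = (24, 6) → (4, 3) − 0.04·(24, 6) = (3.04, 2.76)
Step 2: at (3.04, 2.76), ∇F = (18.24, 5.52) → (3.04, 2.76) − 0.04·(18.24, 5.52) = (2.3104, 2.5392)
Step 3: at (2.3104, 2.5392), ∇F = (13.8624, 5.0784) → (2.3104, 2.5392) − 0.04·(13.8624, 5.0784) = (1.755904, 2.336064)
Step 4: at (1.755904, 2.336064), ∇F = (10.535424, 4.672128) → (1.755904, 2.336064) − 0.04·(10.535424, 4.672128) = (1.33448704, 2.14917888)
r = 1.33448704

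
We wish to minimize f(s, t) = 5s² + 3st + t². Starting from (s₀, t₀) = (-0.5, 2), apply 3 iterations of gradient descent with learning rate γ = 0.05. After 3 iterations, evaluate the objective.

∇f = (10s + 3t, 3s + 2t)
(s₁, t₁) = (-0.5, 2) − 0.05·(1, 2.5) = (-0.55, 1.875)
(s₂, t₂) = (-0.55, 1.875) − 0.05·(0.125, 2.1) = (-0.55625, 1.77)
(s₃, t₃) = (-0.55625, 1.77) − 0.05·(-0.2525, 1.87125) = (-0.543625, 1.6764375)
f(-0.543625, 1.6764375) = 1.55402338671875

1.55402338671875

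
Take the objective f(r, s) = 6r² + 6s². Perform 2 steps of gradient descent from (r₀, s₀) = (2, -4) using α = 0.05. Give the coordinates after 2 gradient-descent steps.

(0.32, -0.64)

∇f = (12r, 12s)
(r₁, s₁) = (2, -4) − 0.05·(24, -48) = (0.8, -1.6)
(r₂, s₂) = (0.8, -1.6) − 0.05·(9.6, -19.2) = (0.32, -0.64)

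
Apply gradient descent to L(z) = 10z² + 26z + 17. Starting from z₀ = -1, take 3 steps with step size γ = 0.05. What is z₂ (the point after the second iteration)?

L′(z) = 20z + 26
z₁ = -1 − 0.05·6 = -1.3
z₂ = -1.3 − 0.05·0 = -1.3

-1.3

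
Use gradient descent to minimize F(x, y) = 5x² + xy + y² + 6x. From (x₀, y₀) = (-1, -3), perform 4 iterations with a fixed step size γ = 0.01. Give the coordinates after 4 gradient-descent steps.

∇F = (10x + y + 6, x + 2y)
(x₁, y₁) = (-1, -3) − 0.01·(-7, -7) = (-0.93, -2.93)
(x₂, y₂) = (-0.93, -2.93) − 0.01·(-6.23, -6.79) = (-0.8677, -2.8621)
(x₃, y₃) = (-0.8677, -2.8621) − 0.01·(-5.5391, -6.5919) = (-0.812309, -2.796181)
(x₄, y₄) = (-0.812309, -2.796181) − 0.01·(-4.919271, -6.404671) = (-0.76311629, -2.73213429)

(-0.76311629, -2.73213429)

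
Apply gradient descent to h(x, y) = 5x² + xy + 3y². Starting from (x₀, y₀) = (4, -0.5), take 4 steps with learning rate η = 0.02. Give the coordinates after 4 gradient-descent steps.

(1.66873984, -0.49092488)

∇h = (10x + y, x + 6y)
(x₁, y₁) = (4, -0.5) − 0.02·(39.5, 1) = (3.21, -0.52)
(x₂, y₂) = (3.21, -0.52) − 0.02·(31.58, 0.09) = (2.5784, -0.5218)
(x₃, y₃) = (2.5784, -0.5218) − 0.02·(25.2622, -0.5524) = (2.073156, -0.510752)
(x₄, y₄) = (2.073156, -0.510752) − 0.02·(20.220808, -0.991356) = (1.66873984, -0.49092488)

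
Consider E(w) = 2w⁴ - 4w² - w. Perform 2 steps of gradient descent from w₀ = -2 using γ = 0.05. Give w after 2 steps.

0.64355

E′(w) = 8w³ - 8w - 1
w₁ = -2 − 0.05·(-49) = 0.45
w₂ = 0.45 − 0.05·(-3.871) = 0.64355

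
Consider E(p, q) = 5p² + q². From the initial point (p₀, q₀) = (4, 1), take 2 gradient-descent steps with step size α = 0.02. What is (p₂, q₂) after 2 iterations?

(2.56, 0.9216)

∇E = (10p, 2q)
(p₁, q₁) = (4, 1) − 0.02·(40, 2) = (3.2, 0.96)
(p₂, q₂) = (3.2, 0.96) − 0.02·(32, 1.92) = (2.56, 0.9216)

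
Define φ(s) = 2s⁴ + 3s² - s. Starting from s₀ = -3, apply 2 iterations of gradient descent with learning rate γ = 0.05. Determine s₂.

-261.79375

φ′(s) = 8s³ + 6s - 1
Step 1: φ′(-3) = -235; s₁ = -3 − 0.05·(-235) = 8.75
Step 2: φ′(8.75) = 5410.875; s₂ = 8.75 − 0.05·5410.875 = -261.79375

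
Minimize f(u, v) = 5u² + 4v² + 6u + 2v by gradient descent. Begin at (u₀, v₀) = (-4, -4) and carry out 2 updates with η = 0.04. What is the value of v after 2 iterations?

-1.984

∇f = (10u + 6, 8v + 2)
Step 1: at (-4, -4), ∇f = (-34, -30) → (-4, -4) − 0.04·(-34, -30) = (-2.64, -2.8)
Step 2: at (-2.64, -2.8), ∇f = (-20.4, -20.4) → (-2.64, -2.8) − 0.04·(-20.4, -20.4) = (-1.824, -1.984)
v = -1.984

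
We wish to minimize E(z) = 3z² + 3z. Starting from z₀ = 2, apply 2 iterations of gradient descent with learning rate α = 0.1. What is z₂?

E′(z) = 6z + 3
z₁ = 2 − 0.1·15 = 0.5
z₂ = 0.5 − 0.1·6 = -0.1

-0.1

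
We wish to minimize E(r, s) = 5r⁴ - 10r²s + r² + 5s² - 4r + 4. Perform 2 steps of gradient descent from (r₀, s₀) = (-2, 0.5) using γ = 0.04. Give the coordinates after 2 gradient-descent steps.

(-38.4642304, 7.28656)

∇E = (20r³ - 20rs + 2r - 4, -10r² + 10s)
(r₁, s₁) = (-2, 0.5) − 0.04·(-148, -35) = (3.92, 1.9)
(r₂, s₂) = (3.92, 1.9) − 0.04·(1059.60576, -134.664) = (-38.4642304, 7.28656)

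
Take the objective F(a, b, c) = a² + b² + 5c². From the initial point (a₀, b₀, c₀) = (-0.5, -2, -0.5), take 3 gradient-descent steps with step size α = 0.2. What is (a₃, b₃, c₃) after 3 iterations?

(-0.108, -0.432, 0.5)

∇F = (2a, 2b, 10c)
Step 1: at (-0.5, -2, -0.5), ∇F = (-1, -4, -5) → (-0.5, -2, -0.5) − 0.2·(-1, -4, -5) = (-0.3, -1.2, 0.5)
Step 2: at (-0.3, -1.2, 0.5), ∇F = (-0.6, -2.4, 5) → (-0.3, -1.2, 0.5) − 0.2·(-0.6, -2.4, 5) = (-0.18, -0.72, -0.5)
Step 3: at (-0.18, -0.72, -0.5), ∇F = (-0.36, -1.44, -5) → (-0.18, -0.72, -0.5) − 0.2·(-0.36, -1.44, -5) = (-0.108, -0.432, 0.5)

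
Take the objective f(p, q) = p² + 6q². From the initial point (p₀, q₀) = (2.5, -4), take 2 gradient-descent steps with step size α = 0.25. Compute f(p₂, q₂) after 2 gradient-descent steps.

∇f = (2p, 12q)
(p₁, q₁) = (2.5, -4) − 0.25·(5, -48) = (1.25, 8)
(p₂, q₂) = (1.25, 8) − 0.25·(2.5, 96) = (0.625, -16)
f(0.625, -16) = 1536.390625

1536.390625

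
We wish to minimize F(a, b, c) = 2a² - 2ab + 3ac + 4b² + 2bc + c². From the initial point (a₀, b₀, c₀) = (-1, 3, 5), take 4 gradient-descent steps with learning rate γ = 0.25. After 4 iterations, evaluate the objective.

∇F = (4a - 2b + 3c, -2a + 8b + 2c, 3a + 2b + 2c)
(a₁, b₁, c₁) = (-1, 3, 5) − 0.25·(5, 36, 13) = (-2.25, -6, 1.75)
(a₂, b₂, c₂) = (-2.25, -6, 1.75) − 0.25·(8.25, -40, -15.25) = (-4.3125, 4, 5.5625)
(a₃, b₃, c₃) = (-4.3125, 4, 5.5625) − 0.25·(-8.5625, 51.75, 6.1875) = (-2.171875, -8.9375, 4.015625)
(a₄, b₄, c₄) = (-2.171875, -8.9375, 4.015625) − 0.25·(21.234375, -59.125, -16.359375) = (-7.48046875, 5.84375, 8.10546875)
F(-7.48046875, 5.84375, 8.10546875) = 314.4736328125

314.4736328125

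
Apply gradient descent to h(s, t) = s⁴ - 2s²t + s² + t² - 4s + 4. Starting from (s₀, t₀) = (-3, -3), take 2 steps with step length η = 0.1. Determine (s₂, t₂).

(-755.3056, 30.272)

∇h = (4s³ - 4st + 2s - 4, -2s² + 2t)
Step 1: at (-3, -3), ∇h = (-154, -24) → (-3, -3) − 0.1·(-154, -24) = (12.4, -0.6)
Step 2: at (12.4, -0.6), ∇h = (7677.056, -308.72) → (12.4, -0.6) − 0.1·(7677.056, -308.72) = (-755.3056, 30.272)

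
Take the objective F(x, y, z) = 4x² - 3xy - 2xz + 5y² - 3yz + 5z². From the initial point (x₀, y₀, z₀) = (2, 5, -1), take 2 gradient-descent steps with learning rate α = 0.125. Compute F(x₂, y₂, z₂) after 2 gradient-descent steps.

∇F = (8x - 3y - 2z, -3x + 10y - 3z, -2x - 3y + 10z)
(x₁, y₁, z₁) = (2, 5, -1) − 0.125·(3, 47, -29) = (1.625, -0.875, 2.625)
(x₂, y₂, z₂) = (1.625, -0.875, 2.625) − 0.125·(10.375, -21.5, 25.625) = (0.328125, 1.8125, -0.578125)
F(0.328125, 1.8125, -0.578125) = 20.266357421875

20.266357421875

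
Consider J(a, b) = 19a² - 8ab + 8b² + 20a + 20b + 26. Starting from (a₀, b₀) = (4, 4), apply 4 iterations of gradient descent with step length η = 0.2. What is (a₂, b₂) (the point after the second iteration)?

∇J = (38a - 8b + 20, -8a + 16b + 20)
(a₁, b₁) = (4, 4) − 0.2·(140, 52) = (-24, -6.4)
(a₂, b₂) = (-24, -6.4) − 0.2·(-840.8, 109.6) = (144.16, -28.32)

(144.16, -28.32)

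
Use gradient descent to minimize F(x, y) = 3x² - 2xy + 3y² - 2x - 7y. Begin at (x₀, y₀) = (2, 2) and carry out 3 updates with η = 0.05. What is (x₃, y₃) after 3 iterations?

∇F = (6x - 2y - 2, -2x + 6y - 7)
Step 1: at (2, 2), ∇F = (6, 1) → (2, 2) − 0.05·(6, 1) = (1.7, 1.95)
Step 2: at (1.7, 1.95), ∇F = (4.3, 1.3) → (1.7, 1.95) − 0.05·(4.3, 1.3) = (1.485, 1.885)
Step 3: at (1.485, 1.885), ∇F = (3.14, 1.34) → (1.485, 1.885) − 0.05·(3.14, 1.34) = (1.328, 1.818)

(1.328, 1.818)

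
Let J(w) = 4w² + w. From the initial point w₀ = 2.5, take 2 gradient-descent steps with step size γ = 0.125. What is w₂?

-0.125

J′(w) = 8w + 1
w₁ = 2.5 − 0.125·21 = -0.125
w₂ = -0.125 − 0.125·0 = -0.125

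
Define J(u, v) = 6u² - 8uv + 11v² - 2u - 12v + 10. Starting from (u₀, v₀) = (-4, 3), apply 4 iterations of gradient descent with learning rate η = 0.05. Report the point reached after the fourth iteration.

∇J = (12u - 8v - 2, -8u + 22v - 12)
(u₁, v₁) = (-4, 3) − 0.05·(-74, 86) = (-0.3, -1.3)
(u₂, v₂) = (-0.3, -1.3) − 0.05·(4.8, -38.2) = (-0.54, 0.61)
(u₃, v₃) = (-0.54, 0.61) − 0.05·(-13.36, 5.74) = (0.128, 0.323)
(u₄, v₄) = (0.128, 0.323) − 0.05·(-3.048, -5.918) = (0.2804, 0.6189)

(0.2804, 0.6189)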